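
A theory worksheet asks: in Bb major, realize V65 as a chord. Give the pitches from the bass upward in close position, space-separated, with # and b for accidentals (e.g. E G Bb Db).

The numeral's case and figure indicate a dominant seventh chord. In Bb major its root, the dominant, is F.
Stacking thirds from F gives F-A-C-Eb.
The figured bass 65 indicates first inversion, placing the third (A) in the bass: A-C-Eb-F.

A C Eb F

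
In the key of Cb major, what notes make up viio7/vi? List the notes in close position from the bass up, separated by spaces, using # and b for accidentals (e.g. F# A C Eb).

viio7/vi is a secondary leading-tone chord. The target vi is Ab in Cb major; the applied chord is rooted a semitone below, on G.
Building a fully diminished seventh chord on G gives G-Bb-Db-Fb.

G Bb Db Fb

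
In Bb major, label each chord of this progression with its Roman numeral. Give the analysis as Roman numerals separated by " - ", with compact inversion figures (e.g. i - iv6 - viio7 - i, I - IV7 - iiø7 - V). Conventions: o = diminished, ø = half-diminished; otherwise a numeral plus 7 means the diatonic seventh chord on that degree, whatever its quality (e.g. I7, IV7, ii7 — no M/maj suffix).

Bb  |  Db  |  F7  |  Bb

I - bIII - V7 - I

Bb: major triad on Bb = scale degree 1 → I.
Db is non-diatonic — bIII, a mixture chord from Bb minor.
F7 has root F, degree 5 in Bb major, so V7.
Bb: major triad on Bb = scale degree 1 → I.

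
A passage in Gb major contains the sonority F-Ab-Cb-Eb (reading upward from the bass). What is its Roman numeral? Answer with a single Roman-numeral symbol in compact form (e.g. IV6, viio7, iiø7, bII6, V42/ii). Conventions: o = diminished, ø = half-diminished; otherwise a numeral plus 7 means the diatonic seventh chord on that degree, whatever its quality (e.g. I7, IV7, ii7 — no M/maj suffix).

viiø7

Stacked in thirds the chord is F-Ab-Cb-Eb: a half-diminished seventh chord on F.
F is scale degree 7 in Gb major, and a half-diminished seventh chord on that degree is written viiø7.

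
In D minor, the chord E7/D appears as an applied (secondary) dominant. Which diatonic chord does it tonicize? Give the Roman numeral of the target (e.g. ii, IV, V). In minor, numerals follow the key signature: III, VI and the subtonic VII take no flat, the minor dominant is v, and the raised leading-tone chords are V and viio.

The chord is a dominant seventh chord on E.
A dominant resolves down a perfect fifth: E → A. In D minor, A is scale degree 5, i.e. V.

V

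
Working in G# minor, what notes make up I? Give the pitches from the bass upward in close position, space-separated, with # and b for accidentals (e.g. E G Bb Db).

Scale degree 1 in G# minor is G#; here the chord built on it is altered to a major triad. I is the major tonic (Picardy third), borrowed from the parallel major.
So the chord is G#-B#-D#, a major triad.

G# B# D#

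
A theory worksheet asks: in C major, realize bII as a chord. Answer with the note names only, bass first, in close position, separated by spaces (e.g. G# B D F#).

Scale degree 2 in C major is D; lowering it a half step gives Db. bII is the Neapolitan chord — a major triad on the lowered second degree.
So the chord is Db-F-Ab.

Db F Ab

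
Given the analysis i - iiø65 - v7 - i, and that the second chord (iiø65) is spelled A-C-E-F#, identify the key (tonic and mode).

iiø65 is given as A-C-E-F# — a half-diminished seventh chord with root F#.
iiø65 on F# implies F# is the supertonic; that puts the tonic at E, and the lowercase numeral fits minor mode.

E minor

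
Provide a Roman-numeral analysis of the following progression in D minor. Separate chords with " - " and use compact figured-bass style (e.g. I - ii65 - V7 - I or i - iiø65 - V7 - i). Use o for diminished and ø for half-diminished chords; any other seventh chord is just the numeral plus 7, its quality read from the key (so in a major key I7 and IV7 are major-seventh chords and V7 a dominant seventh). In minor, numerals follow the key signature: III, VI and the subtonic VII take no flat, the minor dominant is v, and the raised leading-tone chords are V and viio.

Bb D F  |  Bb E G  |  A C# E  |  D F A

Bb-D-F: root Bb is the submediant; major triad there is VI.
Bb-E-G has root E, degree 2 in D minor, so iio64.
A-C#-E: major triad on A = scale degree 5 → V.
D-F-A: root D is the tonic; minor triad there is i.

VI - iio64 - V - i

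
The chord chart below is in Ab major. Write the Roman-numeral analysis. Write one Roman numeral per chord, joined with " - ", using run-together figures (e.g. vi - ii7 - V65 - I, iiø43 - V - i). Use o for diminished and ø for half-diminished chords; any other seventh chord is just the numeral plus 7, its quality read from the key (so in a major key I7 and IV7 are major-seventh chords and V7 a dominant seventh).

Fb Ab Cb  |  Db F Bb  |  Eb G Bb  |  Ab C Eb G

Fb-Ab-Cb: major triad on Fb — chromatic; bVI (borrowed from the parallel minor).
Db-F-Bb: minor triad on Bb = scale degree 2 → ii6.
Eb-G-Bb: major triad on Eb = scale degree 5 → V.
Ab-C-Eb-G: root Ab is the tonic; major seventh chord there is I7.

bVI - ii6 - V - I7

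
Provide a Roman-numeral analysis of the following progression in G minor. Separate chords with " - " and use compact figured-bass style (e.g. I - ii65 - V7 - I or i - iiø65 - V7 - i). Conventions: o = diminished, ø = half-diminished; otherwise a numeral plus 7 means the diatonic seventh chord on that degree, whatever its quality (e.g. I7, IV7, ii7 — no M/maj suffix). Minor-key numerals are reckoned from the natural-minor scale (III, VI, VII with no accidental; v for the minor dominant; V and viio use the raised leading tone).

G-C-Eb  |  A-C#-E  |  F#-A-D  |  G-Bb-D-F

iv64 - V/V - V6 - i7

G-C-Eb: minor triad on C = scale degree 4 → iv64.
A-C#-E: a major triad on A, the applied dominant of V → V/V.
F#-A-D: major triad on D = scale degree 5 → V6.
G-Bb-D-F: minor seventh chord on G = scale degree 1 → i7.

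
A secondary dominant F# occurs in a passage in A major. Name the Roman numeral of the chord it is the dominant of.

ii

The chord is a major triad on F#.
A dominant resolves down a perfect fifth: F# → B. In A major, B is scale degree 2, i.e. ii.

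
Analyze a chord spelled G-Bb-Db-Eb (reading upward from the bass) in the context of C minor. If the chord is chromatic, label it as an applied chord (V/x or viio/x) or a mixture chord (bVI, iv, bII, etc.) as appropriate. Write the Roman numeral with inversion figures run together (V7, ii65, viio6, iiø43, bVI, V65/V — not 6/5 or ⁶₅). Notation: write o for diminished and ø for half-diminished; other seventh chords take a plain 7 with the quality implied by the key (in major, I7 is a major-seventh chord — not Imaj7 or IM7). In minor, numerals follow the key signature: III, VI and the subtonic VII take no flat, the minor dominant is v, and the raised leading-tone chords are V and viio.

V65/VI

The pitches Eb-G-Bb-Db form a dominant seventh chord rooted on Eb.
Eb is not a diatonic chord root with this quality in C minor, but it lies a perfect fifth above Ab (VI), so the chord functions as an applied dominant of VI.
With G in the bass the chord is in first inversion, so the figured bass is 65.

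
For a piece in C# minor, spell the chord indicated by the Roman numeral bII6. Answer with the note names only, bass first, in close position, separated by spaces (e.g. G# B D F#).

bII6 is the Neapolitan sixth — a major triad on the lowered second degree, here in its customary first inversion. In C# minor that root is D.
So the chord is D-F#-A.
The figured bass 6 indicates first inversion, placing the third (F#) in the bass: F#-A-D.

F# A D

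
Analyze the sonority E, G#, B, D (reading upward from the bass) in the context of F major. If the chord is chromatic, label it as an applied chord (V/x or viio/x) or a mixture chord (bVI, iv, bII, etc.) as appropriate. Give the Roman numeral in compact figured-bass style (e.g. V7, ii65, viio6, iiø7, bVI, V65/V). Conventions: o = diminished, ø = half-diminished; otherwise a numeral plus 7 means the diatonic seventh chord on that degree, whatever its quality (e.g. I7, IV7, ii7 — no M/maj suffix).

V7/iii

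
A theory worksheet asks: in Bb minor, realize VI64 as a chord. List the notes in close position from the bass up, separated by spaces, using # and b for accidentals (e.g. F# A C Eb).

Db Gb Bb

In Bb minor, the submediant is Gb, and the diatonic chord built there is a major triad.
Stacking thirds from Gb gives Gb-Bb-Db.
With the 64 figure the chord is in second inversion; from the bass Db upward in close position it reads Db-Gb-Bb.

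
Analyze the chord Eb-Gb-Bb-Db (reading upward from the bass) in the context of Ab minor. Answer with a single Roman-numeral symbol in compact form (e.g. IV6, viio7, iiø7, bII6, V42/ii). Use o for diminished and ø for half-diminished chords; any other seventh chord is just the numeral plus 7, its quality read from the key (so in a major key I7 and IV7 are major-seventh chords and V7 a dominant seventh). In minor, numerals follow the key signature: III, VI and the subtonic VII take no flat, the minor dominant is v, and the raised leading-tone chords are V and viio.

v7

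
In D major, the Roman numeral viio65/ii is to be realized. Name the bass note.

F#

The applied chord viio65/ii is rooted on D#: D#-F#-A-C.
The figure 65 means first inversion — the third is in the bass.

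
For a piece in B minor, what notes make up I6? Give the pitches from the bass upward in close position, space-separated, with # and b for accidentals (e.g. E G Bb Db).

D# F# B

I6 is the major tonic (Picardy third), borrowed from the parallel major. In B minor that root is B.
So the chord is B-D#-F#.
With the 6 figure the chord is in first inversion; from the bass D# upward in close position it reads D#-F#-B.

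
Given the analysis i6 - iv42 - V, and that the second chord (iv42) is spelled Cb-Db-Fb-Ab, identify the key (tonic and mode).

Ab minor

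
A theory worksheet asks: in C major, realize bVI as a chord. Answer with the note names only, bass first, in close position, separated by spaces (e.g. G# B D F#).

Ab C Eb

bVI is a major triad on the lowered sixth degree, borrowed from the parallel minor. In C major that root is Ab.
So the chord is Ab-C-Eb, a major triad.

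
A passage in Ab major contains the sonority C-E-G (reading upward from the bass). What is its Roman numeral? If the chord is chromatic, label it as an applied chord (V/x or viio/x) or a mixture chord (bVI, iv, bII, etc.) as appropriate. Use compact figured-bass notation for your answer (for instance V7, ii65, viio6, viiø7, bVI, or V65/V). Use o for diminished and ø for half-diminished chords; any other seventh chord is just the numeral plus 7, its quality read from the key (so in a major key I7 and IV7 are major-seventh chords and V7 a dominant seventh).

V/vi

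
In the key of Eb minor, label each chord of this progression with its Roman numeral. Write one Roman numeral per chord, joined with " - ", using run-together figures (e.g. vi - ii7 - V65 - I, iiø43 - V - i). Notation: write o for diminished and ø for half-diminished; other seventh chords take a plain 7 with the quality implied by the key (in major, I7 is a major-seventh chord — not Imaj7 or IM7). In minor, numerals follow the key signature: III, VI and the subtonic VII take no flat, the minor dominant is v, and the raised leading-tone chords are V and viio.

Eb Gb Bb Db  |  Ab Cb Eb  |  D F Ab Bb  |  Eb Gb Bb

Eb-Gb-Bb-Db: minor seventh chord on Eb = scale degree 1 → i7.
Ab-Cb-Eb has root Ab, degree 4 in Eb minor, so iv.
D-F-Ab-Bb: dominant seventh chord on Bb = scale degree 5 → V65.
Eb-Gb-Bb: minor triad on Eb = scale degree 1 → i.

i7 - iv - V65 - i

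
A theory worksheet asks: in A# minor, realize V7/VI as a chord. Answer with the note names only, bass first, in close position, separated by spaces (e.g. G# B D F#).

The slash means an applied dominant: we want the dominant of VI. In A# minor, VI is F# major, and its dominant is built on C#.
Building a dominant seventh chord on C# gives C#-E#-G#-B.

C# E# G# B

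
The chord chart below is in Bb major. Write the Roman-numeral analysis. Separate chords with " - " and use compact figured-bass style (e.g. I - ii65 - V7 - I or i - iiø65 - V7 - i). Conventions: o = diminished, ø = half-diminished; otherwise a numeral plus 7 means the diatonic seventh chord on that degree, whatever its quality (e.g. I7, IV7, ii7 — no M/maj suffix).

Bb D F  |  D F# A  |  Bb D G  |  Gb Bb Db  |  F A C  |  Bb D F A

I - V/vi - vi6 - bVI - V - I7

Bb-D-F: root Bb is the tonic; major triad there is I.
D-F#-A is the secondary dominant of vi (major triad on D): V/vi.
Bb-D-G: root G is the submediant; minor triad there is vi6.
Gb-Bb-Db: Gb with this quality isn't in the key; it's bVI, borrowed from the parallel minor.
F-A-C: major triad on F = scale degree 5 → V.
Bb-D-F-A has root Bb, degree 1 in Bb major, so I7.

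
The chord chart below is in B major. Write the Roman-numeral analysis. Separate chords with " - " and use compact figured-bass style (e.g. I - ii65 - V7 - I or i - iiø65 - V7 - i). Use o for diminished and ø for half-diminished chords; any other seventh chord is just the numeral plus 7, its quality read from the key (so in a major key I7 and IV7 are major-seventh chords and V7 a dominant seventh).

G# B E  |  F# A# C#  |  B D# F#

IV6 - V - I

G#-B-E has root E, degree 4 in B major, so IV6.
F#-A#-C#: root F# is the dominant; major triad there is V.
B-D#-F#: root B is the tonic; major triad there is I.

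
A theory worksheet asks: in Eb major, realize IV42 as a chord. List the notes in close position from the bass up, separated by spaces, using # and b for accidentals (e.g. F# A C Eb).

G Ab C Eb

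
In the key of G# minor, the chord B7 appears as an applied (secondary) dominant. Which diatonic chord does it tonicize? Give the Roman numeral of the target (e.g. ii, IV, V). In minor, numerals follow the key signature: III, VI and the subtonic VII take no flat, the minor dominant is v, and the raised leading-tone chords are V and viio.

VI

The chord is a dominant seventh chord on B.
A dominant resolves down a perfect fifth: B → E. In G# minor, E is scale degree 6, i.e. VI.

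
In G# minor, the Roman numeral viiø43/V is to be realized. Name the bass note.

G#

The applied chord viiø43/V is rooted on C##: C##-E#-G#-B#.
The figure 43 means second inversion — the fifth is in the bass.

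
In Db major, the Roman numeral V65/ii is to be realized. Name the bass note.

D

The applied chord V65/ii is rooted on Bb: Bb-D-F-Ab.
The figure 65 means first inversion — the third is in the bass.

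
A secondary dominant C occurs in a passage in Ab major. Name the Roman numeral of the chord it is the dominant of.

The chord is a major triad on C.
A dominant resolves down a perfect fifth: C → F. In Ab major, F is scale degree 6, i.e. vi.

vi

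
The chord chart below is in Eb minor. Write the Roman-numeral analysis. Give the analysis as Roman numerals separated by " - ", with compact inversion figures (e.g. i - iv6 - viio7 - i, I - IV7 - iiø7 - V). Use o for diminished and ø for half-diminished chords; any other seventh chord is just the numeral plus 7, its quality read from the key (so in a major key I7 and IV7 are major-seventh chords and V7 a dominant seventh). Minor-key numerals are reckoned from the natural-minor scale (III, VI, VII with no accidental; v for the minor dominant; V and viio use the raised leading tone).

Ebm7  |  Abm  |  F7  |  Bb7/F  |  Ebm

i7 - iv - V7/V - V43 - i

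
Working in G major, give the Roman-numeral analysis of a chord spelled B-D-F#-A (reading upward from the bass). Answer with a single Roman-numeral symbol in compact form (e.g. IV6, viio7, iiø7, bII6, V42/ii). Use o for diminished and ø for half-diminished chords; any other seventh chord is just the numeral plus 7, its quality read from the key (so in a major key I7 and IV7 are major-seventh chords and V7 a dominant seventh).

iii7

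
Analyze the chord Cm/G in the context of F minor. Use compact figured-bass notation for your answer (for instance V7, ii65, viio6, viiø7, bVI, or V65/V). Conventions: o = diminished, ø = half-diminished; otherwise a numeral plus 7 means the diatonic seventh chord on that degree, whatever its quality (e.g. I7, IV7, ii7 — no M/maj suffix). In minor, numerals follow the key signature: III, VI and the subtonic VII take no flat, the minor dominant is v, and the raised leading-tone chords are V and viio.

v64

Stacked in thirds the chord is C-Eb-G: a minor triad on C.
C is scale degree 5 in F minor, and a minor triad on that degree is written v.
With G in the bass the chord is in second inversion, so the figured bass is 64.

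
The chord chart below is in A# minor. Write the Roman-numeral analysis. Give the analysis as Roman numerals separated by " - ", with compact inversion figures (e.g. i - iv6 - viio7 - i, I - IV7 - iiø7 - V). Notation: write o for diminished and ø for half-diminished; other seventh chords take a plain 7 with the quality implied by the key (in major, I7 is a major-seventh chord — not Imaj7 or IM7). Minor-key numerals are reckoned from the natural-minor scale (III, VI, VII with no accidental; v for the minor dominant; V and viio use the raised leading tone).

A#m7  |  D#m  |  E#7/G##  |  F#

i7 - iv - V65 - VI

A#m7: root A# is the tonic; minor seventh chord there is i7.
D#m has root D#, degree 4 in A# minor, so iv.
E#7/G##: root E# is the dominant; dominant seventh chord there is V65.
F#: root F# is the submediant; major triad there is VI.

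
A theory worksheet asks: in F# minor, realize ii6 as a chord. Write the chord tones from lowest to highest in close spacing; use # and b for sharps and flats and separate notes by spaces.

B D# G#

Scale degree 2 in F# minor is G#; here the chord built on it is altered to a minor triad. ii6 is the minor supertonic, borrowed from the parallel major (the Dorian ii).
So the chord is G#-B-D#, a minor triad.
With the 6 figure the chord is in first inversion; from the bass B upward in close position it reads B-D#-G#.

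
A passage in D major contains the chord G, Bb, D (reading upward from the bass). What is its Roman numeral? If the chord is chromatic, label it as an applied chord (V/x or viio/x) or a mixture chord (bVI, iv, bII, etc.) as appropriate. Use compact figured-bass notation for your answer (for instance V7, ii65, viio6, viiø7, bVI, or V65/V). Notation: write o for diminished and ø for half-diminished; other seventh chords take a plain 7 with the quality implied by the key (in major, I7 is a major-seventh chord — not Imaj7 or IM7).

iv

Stacked in thirds the chord is G-Bb-D: a minor triad on G.
G is the fourth degree of D major. This is the minor subdominant, borrowed from the parallel minor.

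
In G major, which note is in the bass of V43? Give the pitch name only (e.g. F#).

A

V in G major has root D; the chord is D-F#-A-C.
The figure 43 means second inversion — the fifth is in the bass.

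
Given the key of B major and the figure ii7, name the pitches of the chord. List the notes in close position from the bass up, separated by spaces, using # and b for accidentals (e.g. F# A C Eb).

The numeral's case and figure indicate a minor seventh chord. In B major its root, scale degree 2, is C#.
That chord is spelled C#-E-G#-B.

C# E G# B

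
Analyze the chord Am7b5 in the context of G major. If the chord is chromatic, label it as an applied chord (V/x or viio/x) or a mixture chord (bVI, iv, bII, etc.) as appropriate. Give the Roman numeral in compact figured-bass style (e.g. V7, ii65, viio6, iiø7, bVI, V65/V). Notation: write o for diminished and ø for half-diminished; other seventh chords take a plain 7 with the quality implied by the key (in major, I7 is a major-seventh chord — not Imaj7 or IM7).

iiø7

The pitches A-C-Eb-G form a half-diminished seventh chord rooted on A.
A is the second degree of G major. This is the half-diminished supertonic seventh, borrowed from the parallel minor.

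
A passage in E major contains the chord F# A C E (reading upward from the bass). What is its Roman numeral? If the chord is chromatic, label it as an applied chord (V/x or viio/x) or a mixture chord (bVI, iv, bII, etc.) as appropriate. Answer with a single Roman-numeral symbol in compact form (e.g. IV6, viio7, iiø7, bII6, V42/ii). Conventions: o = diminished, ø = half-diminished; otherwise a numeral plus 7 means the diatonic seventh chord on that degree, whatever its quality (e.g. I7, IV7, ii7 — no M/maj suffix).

iiø7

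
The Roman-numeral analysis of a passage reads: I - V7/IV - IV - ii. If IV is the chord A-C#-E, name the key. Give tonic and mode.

E major

IV is given as A-C#-E — a major triad with root A.
Counting down 3 scale steps from A places the tonic on E; a major triad on degree 4 is diatonic only in major.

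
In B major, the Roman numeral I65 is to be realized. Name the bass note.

I in B major has root B; the chord is B-D#-F#-A#.
The figure 65 means first inversion — the third is in the bass.

D#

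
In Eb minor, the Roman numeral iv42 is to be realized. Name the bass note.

iv in Eb minor has root Ab; the chord is Ab-Cb-Eb-Gb.
The figure 42 means third inversion — the seventh is in the bass.

Gb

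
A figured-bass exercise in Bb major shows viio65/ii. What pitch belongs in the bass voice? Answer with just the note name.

The applied chord viio65/ii is rooted on B: B-D-F-Ab.
The figure 65 means first inversion — the third is in the bass.

D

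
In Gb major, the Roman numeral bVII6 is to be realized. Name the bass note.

Ab

bVII in Gb major has root Fb; the chord is Fb-Ab-Cb.
The figure 6 means first inversion — the third is in the bass.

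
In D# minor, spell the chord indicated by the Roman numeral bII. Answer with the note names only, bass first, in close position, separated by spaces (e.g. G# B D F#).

Scale degree 2 in D# minor is E#; lowering it a half step gives E. bII is the Neapolitan chord — a major triad on the lowered second degree.
So the chord is E-G#-B.

E G# B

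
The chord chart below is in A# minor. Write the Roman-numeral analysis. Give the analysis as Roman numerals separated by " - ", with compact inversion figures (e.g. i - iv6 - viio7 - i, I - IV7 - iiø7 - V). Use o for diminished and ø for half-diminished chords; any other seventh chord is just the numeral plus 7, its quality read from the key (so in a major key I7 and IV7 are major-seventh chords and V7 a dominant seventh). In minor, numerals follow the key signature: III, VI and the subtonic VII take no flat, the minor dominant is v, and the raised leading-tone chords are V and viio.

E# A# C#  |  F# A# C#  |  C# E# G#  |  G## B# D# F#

i64 - VI - III - viio7

E#-A#-C#: minor triad on A# = scale degree 1 → i64.
F#-A#-C# has root F#, degree 6 in A# minor, so VI.
C#-E#-G#: major triad on C# = scale degree 3 → III.
G##-B#-D#-F#: root G## is the leading tone; fully diminished seventh chord there is viio7.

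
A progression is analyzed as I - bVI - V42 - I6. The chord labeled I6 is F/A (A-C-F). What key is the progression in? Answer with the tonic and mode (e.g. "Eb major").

F major

The anchor chord is a major triad on F, labeled I6.
If F is scale degree 1 and the mode makes that degree carry a major triad, the tonic is F and the mode is major.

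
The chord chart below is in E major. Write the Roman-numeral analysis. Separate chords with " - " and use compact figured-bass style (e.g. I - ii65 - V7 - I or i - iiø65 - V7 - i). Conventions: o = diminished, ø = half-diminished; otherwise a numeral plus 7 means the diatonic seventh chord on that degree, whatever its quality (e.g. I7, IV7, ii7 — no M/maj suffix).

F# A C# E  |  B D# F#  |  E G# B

ii7 - V - I

F#-A-C#-E: minor seventh chord on F# = scale degree 2 → ii7.
B-D#-F#: major triad on B = scale degree 5 → V.
E-G#-B: root E is the tonic; major triad there is I.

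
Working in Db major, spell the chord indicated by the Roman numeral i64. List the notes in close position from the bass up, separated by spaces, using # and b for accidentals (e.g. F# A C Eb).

Ab Db Fb

i64 is the minor tonic, borrowed from the parallel minor. In Db major that root is Db.
So the chord is Db-Fb-Ab.
With the 64 figure the chord is in second inversion; from the bass Ab upward in close position it reads Ab-Db-Fb.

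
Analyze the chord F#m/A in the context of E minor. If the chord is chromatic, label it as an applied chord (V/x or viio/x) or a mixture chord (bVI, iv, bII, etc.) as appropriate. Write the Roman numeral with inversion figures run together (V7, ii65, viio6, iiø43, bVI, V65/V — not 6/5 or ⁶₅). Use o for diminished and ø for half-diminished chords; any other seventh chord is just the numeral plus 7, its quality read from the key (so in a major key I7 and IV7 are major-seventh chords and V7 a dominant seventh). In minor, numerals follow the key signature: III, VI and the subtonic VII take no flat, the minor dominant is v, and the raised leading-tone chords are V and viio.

Stacked in thirds the chord is F#-A-C#: a minor triad on F#.
F# is the second degree of E minor. This is the minor supertonic, borrowed from the parallel major (the Dorian ii).
With A in the bass the chord is in first inversion, so the figured bass is 6.

ii6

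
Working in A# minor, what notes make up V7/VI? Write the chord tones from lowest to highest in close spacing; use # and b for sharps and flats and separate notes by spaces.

The slash means an applied dominant: we want the dominant of VI. In A# minor, VI is F# major, and its dominant is built on C#.
Building a dominant seventh chord on C# gives C#-E#-G#-B.

C# E# G# B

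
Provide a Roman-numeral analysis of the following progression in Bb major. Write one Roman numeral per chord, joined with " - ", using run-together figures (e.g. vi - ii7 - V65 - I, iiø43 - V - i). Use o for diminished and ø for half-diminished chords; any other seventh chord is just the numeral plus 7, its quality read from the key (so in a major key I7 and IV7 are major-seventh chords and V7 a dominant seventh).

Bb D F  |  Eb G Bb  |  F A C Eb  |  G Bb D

I - IV - V7 - vi

Bb-D-F has root Bb, degree 1 in Bb major, so I.
Eb-G-Bb: major triad on Eb = scale degree 4 → IV.
F-A-C-Eb: dominant seventh chord on F = scale degree 5 → V7.
G-Bb-D: minor triad on G = scale degree 6 → vi.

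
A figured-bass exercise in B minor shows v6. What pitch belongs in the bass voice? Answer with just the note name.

A

v in B minor has root F#; the chord is F#-A-C#.
The figure 6 means first inversion — the third is in the bass.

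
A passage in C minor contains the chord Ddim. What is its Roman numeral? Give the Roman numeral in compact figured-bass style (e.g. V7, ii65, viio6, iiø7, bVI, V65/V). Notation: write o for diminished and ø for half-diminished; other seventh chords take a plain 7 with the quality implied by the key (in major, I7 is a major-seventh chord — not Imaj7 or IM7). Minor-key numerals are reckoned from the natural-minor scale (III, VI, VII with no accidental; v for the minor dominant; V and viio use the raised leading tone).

The pitches D-F-Ab form a diminished triad rooted on D.
In C minor, D is the supertonic; the diatonic diminished triad there is iio.

iio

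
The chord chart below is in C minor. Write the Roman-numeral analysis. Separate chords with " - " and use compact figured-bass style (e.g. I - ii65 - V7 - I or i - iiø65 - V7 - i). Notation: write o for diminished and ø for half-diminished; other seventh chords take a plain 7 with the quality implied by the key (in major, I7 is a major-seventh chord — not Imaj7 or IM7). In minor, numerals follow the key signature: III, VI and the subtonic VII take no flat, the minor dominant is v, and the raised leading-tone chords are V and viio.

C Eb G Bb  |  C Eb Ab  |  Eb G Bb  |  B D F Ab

C-Eb-G-Bb: root C is the tonic; minor seventh chord there is i7.
C-Eb-Ab has root Ab, degree 6 in C minor, so VI6.
Eb-G-Bb has root Eb, degree 3 in C minor, so III.
B-D-F-Ab: fully diminished seventh chord on B = scale degree 7 → viio7.

i7 - VI6 - III - viio7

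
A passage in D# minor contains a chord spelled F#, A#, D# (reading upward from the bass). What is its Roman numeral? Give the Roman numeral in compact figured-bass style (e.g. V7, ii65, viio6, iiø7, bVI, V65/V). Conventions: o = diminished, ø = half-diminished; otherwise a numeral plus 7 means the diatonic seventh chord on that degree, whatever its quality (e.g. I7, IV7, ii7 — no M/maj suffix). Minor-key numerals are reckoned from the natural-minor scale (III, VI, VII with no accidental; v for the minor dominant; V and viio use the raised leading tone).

i6

The pitches D#-F#-A# form a minor triad rooted on D#.
In D# minor, D# is the tonic; the diatonic minor triad there is i.
With F# in the bass the chord is in first inversion, so the figured bass is 6.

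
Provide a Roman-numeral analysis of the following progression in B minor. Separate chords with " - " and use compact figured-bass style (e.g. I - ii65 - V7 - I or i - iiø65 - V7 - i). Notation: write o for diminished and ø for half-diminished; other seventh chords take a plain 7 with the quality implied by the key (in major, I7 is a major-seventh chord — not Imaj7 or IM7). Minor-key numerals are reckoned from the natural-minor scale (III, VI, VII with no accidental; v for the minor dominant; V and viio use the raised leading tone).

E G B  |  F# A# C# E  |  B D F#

iv - V7 - i

E-G-B has root E, degree 4 in B minor, so iv.
F#-A#-C#-E: dominant seventh chord on F# = scale degree 5 → V7.
B-D-F#: root B is the tonic; minor triad there is i.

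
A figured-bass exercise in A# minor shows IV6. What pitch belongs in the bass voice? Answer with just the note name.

F##

IV in A# minor has root D#; the chord is D#-F##-A#.
The figure 6 means first inversion — the third is in the bass.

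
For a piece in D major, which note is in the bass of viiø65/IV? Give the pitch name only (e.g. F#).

A

The applied chord viiø65/IV is rooted on F#: F#-A-C-E.
The figure 65 means first inversion — the third is in the bass.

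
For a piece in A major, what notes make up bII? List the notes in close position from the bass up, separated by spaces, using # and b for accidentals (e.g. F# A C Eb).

Bb D F

Scale degree 2 in A major is B; lowering it a half step gives Bb. bII is the Neapolitan chord — a major triad on the lowered second degree.
So the chord is Bb-D-F, a major triad.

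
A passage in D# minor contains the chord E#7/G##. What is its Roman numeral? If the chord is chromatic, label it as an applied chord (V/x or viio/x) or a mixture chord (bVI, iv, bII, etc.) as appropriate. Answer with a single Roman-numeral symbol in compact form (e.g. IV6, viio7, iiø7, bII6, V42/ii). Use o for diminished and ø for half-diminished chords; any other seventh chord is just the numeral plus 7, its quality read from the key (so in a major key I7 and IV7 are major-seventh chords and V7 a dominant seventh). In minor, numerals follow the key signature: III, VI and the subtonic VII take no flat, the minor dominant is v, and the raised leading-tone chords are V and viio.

V65/V

The pitches E#-G##-B#-D# form a dominant seventh chord rooted on E#.
E# is not a diatonic chord root with this quality in D# minor, but it lies a perfect fifth above A# (V), so the chord functions as an applied dominant of V.
With G## in the bass the chord is in first inversion, so the figured bass is 65.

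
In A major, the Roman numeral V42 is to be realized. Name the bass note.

D

V in A major has root E; the chord is E-G#-B-D.
The figure 42 means third inversion — the seventh is in the bass.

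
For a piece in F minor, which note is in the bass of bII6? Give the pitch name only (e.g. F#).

bII in F minor has root Gb; the chord is Gb-Bb-Db.
The figure 6 means first inversion — the third is in the bass.

Bb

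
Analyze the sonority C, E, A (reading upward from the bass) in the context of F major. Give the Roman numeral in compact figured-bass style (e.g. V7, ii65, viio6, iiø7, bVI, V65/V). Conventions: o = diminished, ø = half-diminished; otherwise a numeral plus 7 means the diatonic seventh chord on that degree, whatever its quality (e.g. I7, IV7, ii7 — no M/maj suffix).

iii6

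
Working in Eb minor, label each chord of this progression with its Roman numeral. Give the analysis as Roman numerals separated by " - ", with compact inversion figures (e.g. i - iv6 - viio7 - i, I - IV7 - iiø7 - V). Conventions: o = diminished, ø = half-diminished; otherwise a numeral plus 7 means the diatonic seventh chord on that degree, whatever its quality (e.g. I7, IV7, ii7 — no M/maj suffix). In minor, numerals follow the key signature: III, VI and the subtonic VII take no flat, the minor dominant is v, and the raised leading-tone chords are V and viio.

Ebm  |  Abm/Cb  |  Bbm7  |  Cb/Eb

i - iv6 - v7 - VI6

Ebm has root Eb, degree 1 in Eb minor, so i.
Abm/Cb: minor triad on Ab = scale degree 4 → iv6.
Bbm7 has root Bb, degree 5 in Eb minor, so v7.
Cb/Eb: major triad on Cb = scale degree 6 → VI6.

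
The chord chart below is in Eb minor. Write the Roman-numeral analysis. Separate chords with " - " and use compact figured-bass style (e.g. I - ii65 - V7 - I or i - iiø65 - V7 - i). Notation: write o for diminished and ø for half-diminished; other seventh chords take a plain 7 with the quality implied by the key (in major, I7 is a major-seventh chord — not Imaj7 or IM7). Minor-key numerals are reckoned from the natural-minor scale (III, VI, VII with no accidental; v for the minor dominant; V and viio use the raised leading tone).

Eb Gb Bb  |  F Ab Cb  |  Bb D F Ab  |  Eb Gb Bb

Eb-Gb-Bb: minor triad on Eb = scale degree 1 → i.
F-Ab-Cb has root F, degree 2 in Eb minor, so iio.
Bb-D-F-Ab: root Bb is the dominant; dominant seventh chord there is V7.
Eb-Gb-Bb: minor triad on Eb = scale degree 1 → i.

i - iio - V7 - i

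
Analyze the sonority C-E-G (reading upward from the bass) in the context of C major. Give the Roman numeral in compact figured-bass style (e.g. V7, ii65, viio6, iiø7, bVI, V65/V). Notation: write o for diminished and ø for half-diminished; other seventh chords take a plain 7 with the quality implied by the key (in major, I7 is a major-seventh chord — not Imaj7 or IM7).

I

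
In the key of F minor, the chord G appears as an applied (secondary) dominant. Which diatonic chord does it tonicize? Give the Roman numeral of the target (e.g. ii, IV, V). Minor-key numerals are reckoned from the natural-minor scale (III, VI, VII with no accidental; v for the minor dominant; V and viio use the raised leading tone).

V

The chord is a major triad on G.
A dominant resolves down a perfect fifth: G → C. In F minor, C is scale degree 5, i.e. V.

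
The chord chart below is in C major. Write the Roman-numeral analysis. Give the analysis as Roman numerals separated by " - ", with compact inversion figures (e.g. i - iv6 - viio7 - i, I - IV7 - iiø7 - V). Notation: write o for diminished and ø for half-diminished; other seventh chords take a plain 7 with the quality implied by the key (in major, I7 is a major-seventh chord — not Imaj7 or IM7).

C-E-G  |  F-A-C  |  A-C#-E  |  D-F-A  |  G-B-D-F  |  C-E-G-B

C-E-G has root C, degree 1 in C major, so I.
F-A-C: major triad on F = scale degree 4 → IV.
A-C#-E is the secondary dominant of ii (major triad on A): V/ii.
D-F-A has root D, degree 2 in C major, so ii.
G-B-D-F has root G, degree 5 in C major, so V7.
C-E-G-B: root C is the tonic; major seventh chord there is I7.

I - IV - V/ii - ii - V7 - I7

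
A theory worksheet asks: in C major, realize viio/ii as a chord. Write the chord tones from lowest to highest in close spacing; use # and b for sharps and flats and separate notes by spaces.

viio/ii is a secondary leading-tone chord. The target ii is D in C major; the applied chord is rooted a semitone below, on C#.
Building a diminished triad on C# gives C#-E-G.

C# E G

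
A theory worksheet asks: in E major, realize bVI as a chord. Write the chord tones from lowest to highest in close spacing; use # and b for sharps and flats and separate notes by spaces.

Scale degree 6 in E major is C#; lowering it a half step gives C. bVI is a major triad on the lowered sixth degree, borrowed from the parallel minor.
So the chord is C-E-G.

C E G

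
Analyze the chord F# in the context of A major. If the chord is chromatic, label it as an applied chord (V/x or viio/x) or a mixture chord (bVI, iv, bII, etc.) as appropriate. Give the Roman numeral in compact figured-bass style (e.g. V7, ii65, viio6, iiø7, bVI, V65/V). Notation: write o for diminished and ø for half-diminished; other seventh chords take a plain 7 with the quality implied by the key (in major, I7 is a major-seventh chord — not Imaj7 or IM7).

V/ii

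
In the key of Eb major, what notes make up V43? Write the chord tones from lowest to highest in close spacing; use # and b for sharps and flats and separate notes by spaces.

F Ab Bb D

In Eb major, the dominant is Bb, and the diatonic chord built there is a dominant seventh chord.
That chord is spelled Bb-D-F-Ab.
With the 43 figure the chord is in second inversion; from the bass F upward in close position it reads F-Ab-Bb-D.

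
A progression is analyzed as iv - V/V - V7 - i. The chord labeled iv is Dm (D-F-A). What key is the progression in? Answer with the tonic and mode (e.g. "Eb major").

iv is given as D-F-A — a minor triad with root D.
If D is scale degree 4 and the mode makes that degree carry a minor triad, the tonic is A and the mode is minor.

A minor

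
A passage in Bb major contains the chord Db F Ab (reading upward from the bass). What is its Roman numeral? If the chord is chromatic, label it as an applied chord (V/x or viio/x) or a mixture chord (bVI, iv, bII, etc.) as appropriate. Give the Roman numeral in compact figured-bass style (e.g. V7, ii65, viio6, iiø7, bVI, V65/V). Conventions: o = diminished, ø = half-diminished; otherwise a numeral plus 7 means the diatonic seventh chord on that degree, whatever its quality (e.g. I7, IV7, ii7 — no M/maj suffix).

Stacked in thirds the chord is Db-F-Ab: a major triad on Db.
Db is the lowered third degree of Bb major (diatonic 3 would be D). This is a major triad on the lowered third degree, borrowed from the parallel minor.

bIII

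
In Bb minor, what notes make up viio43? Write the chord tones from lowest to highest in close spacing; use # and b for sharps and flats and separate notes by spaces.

In Bb minor, the leading-tone chord is built on the raised seventh degree, A.
Stacking thirds from A gives A-C-Eb-Gb.
The figured bass 43 indicates second inversion, placing the fifth (Eb) in the bass: Eb-Gb-A-C.

Eb Gb A C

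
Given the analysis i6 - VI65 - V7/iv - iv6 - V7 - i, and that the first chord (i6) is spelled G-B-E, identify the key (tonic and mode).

E minor

i6 is given as G-B-E — a minor triad with root E.
If E is scale degree 1 and the mode makes that degree carry a minor triad, the tonic is E and the mode is minor.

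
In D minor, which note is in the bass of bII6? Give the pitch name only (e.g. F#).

bII in D minor has root Eb; the chord is Eb-G-Bb.
The figure 6 means first inversion — the third is in the bass.

G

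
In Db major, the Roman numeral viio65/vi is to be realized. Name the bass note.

The applied chord viio65/vi is rooted on A: A-C-Eb-Gb.
The figure 65 means first inversion — the third is in the bass.

C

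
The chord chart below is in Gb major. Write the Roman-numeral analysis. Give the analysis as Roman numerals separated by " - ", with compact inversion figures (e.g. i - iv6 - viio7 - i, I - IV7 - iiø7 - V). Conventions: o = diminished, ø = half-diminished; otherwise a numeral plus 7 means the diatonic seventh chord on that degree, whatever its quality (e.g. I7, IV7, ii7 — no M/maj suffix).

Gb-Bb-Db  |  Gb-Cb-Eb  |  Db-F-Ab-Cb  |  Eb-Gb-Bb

Gb-Bb-Db: major triad on Gb = scale degree 1 → I.
Gb-Cb-Eb: major triad on Cb = scale degree 4 → IV64.
Db-F-Ab-Cb: dominant seventh chord on Db = scale degree 5 → V7.
Eb-Gb-Bb has root Eb, degree 6 in Gb major, so vi.

I - IV64 - V7 - vi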